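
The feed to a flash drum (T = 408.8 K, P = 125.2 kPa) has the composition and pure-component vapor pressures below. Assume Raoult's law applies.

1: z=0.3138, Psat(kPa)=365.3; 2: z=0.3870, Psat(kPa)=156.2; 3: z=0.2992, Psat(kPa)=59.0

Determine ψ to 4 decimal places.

ψ = 0.8943

Raoult's law: Kᵢ = Pᵢˢᵃᵗ/P = Pᵢˢᵃᵗ/125.2.
  K_1 = 365.3/125.2 = 2.917732, K_2 = 156.2/125.2 = 1.247604, K_3 = 59.0/125.2 = 0.471246
Material balance + equilibrium reduce to Σ zᵢ(Kᵢ−1)/(1+ψ(Kᵢ−1)) = 0.
Check two-phase: ΣzᵢKᵢ = 1.5394 > 1 and Σzᵢ/Kᵢ = 1.0527 > 1, so g(0) = 0.5394 > 0 and g(1) = -0.0527 < 0.
Newton–Raphson from ψ = 0.5:
  ψ = 0.5000: g = 0.17742, g' = -0.4741 → ψ = 0.8742
  ψ = 0.8742: g = 0.00943, g' = -0.4664 → ψ = 0.8944
  ψ = 0.8944: g = -0.00007, g' = -0.4735 → ψ = 0.8943
Converged at ψ = 0.8943.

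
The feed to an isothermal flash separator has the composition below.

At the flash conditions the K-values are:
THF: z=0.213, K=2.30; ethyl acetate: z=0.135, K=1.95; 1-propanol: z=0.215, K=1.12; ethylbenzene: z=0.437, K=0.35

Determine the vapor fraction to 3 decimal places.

Rachford–Rice: g(ψ) = Σ zᵢ(Kᵢ−1)/(1+ψ(Kᵢ−1)) = 0.
Feasibility: ΣzᵢKᵢ = 1.147, Σzᵢ/Kᵢ = 1.602 — both > 1, two phases present.
Iterate (Newton) starting at ψ = 0.43:
  ψ = 0.430: g = -0.1010, g' = -0.568 → ψ = 0.252
  ψ = 0.252: g = -0.0027, g' = -0.551 → ψ = 0.247
Converged at ψ = 0.247.

ψ = 0.247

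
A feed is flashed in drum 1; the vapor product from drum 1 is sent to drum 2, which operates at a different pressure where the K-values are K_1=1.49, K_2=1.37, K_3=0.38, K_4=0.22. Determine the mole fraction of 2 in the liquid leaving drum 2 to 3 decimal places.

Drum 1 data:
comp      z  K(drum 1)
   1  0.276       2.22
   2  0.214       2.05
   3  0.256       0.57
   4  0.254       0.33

Drum 1:
Let ψ₁ = V/F and solve Σ zᵢ(Kᵢ−1)/(1+ψ₁(Kᵢ−1)) = 0.
g(0) = ΣzᵢKᵢ − 1 = 0.281 and g(1) = 1 − Σzᵢ/Kᵢ = -0.448, so a root lies in (0, 1).
Newton–Raphson from ψ₁ = 0.5:
  ψ₁ = 0.500: g = -0.0397, g' = -0.595 → ψ₁ = 0.433
Converged at ψ₁ = 0.433.
Drum-1 compositions:
  1: x = 0.181, y = 0.401
  2: x = 0.147, y = 0.302
  3: x = 0.315, y = 0.179
  4: x = 0.358, y = 0.118
Drum-2 feed = drum-1 vapor: z₂ = (0.4010, 0.3017, 0.1793, 0.1180).
Drum 2:
Let ψ₂ = V/F and solve Σ zᵢ(Kᵢ−1)/(1+ψ₂(Kᵢ−1)) = 0.
g(0) = ΣzᵢKᵢ − 1 = 0.105 and g(1) = 1 − Σzᵢ/Kᵢ = -0.498, so a root lies in (0, 1).
Iterate (Newton) starting at ψ₂ = 0.42:
  ψ₂ = 0.420: g = -0.0276, g' = -0.382 → ψ₂ = 0.348
  ψ₂ = 0.348: g = -0.0012, g' = -0.350 → ψ₂ = 0.344
Converged at ψ₂ = 0.344.
  1: x = 0.343, y = 0.511
  2: x = 0.268, y = 0.367
  3: x = 0.228, y = 0.087
  4: x = 0.161, y = 0.035

x_2 (drum 2) = 0.268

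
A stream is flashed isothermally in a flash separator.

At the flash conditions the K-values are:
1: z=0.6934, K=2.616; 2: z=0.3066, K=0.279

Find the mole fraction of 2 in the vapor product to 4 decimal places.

y_2 = 0.1929

Let ψ = V/F and solve Σ zᵢ(Kᵢ−1)/(1+ψ(Kᵢ−1)) = 0.
Check two-phase: ΣzᵢKᵢ = 1.8995 > 1 and Σzᵢ/Kᵢ = 1.3640 > 1, so g(0) = 0.8995 > 0 and g(1) = -0.3640 < 0.
Iterate (Newton) starting at ψ = 0.5:
  ψ = 0.5000: g = 0.27409, g' = -0.9437 → ψ = 0.7904
  ψ = 0.7904: g = -0.02196, g' = -1.2108 → ψ = 0.7723
  ψ = 0.7723: g = -0.00038, g' = -1.1699 → ψ = 0.7720
Converged at ψ = 0.7720.
Compositions from xᵢ = zᵢ/(1+ψ(Kᵢ−1)), yᵢ = Kᵢxᵢ:
  1: x = 0.3085, y = 0.8071
  2: x = 0.6915, y = 0.1929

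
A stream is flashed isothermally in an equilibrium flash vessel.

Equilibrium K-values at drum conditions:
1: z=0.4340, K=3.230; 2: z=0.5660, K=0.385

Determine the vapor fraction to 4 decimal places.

Material balance + equilibrium reduce to Σ zᵢ(Kᵢ−1)/(1+ψ(Kᵢ−1)) = 0.
g(0) = ΣzᵢKᵢ − 1 = 0.6197 and g(1) = 1 − Σzᵢ/Kᵢ = -0.6045, so a root lies in (0, 1).
Binary case is linear: z₁(K₁−1)(1+ψ(K₂−1)) + z₂(K₂−1)(1+ψ(K₁−1)) = 0
⇒ ψ = [z₁(K₁−1)+z₂(K₂−1)] / [−(K₁−1)(K₂−1)] = 0.61973/1.37145 = 0.4519

ψ = 0.4519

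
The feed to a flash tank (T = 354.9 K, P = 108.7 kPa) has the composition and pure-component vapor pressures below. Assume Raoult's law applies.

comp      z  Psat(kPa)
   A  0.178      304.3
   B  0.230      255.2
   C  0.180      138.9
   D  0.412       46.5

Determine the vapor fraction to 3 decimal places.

Raoult's law: Kᵢ = Pᵢˢᵃᵗ/P = Pᵢˢᵃᵗ/108.7.
  K_A = 304.3/108.7 = 2.79945, K_B = 255.2/108.7 = 2.34775, K_C = 138.9/108.7 = 1.27783, K_D = 46.5/108.7 = 0.42778
Let ψ = V/F and solve Σ zᵢ(Kᵢ−1)/(1+ψ(Kᵢ−1)) = 0.
Feasibility: ΣzᵢKᵢ = 1.445, Σzᵢ/Kᵢ = 1.266 — both > 1, two phases present.
Newton–Raphson from ψ = 0.49:
  ψ = 0.490: g = 0.0733, g' = -0.586 → ψ = 0.615
  ψ = 0.615: g = 0.0004, g' = -0.586 → ψ = 0.616
Converged at ψ = 0.616.

ψ = 0.616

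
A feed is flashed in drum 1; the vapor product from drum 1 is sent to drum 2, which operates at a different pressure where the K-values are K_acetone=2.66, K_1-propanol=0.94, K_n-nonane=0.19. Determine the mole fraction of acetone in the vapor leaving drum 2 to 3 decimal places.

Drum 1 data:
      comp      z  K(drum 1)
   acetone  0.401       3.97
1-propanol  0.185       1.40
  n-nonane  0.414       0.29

y_acetone (drum 2) = 0.694

Drum 1:
Material balance + equilibrium reduce to Σ zᵢ(Kᵢ−1)/(1+ψ₁(Kᵢ−1)) = 0.
Check two-phase: ΣzᵢKᵢ = 1.971 > 1 and Σzᵢ/Kᵢ = 1.661 > 1, so g(0) = 0.971 > 0 and g(1) = -0.661 < 0.
Newton iteration, ψ₁⁰ = 0.5:
  ψ₁ = 0.500: g = 0.0852, g' = -1.095 → ψ₁ = 0.578
Converged at ψ₁ = 0.578.
Drum-1 compositions:
  acetone: x = 0.148, y = 0.586
  1-propanol: x = 0.150, y = 0.210
  n-nonane: x = 0.702, y = 0.204
Drum-2 feed = drum-1 vapor: z₂ = (0.5860, 0.2104, 0.2036).
Drum 2:
Material balance + equilibrium reduce to Σ zᵢ(Kᵢ−1)/(1+ψ₂(Kᵢ−1)) = 0.
Feasibility: ΣzᵢKᵢ = 1.795, Σzᵢ/Kᵢ = 1.516 — both > 1, two phases present.
Newton–Raphson from ψ₂ = 0.44:
  ψ₂ = 0.440: g = 0.2930, g' = -0.863 → ψ₂ = 0.780
  ψ₂ = 0.780: g = -0.0368, g' = -1.291 → ψ₂ = 0.751
  ψ₂ = 0.751: g = -0.0015, g' = -1.192 → ψ₂ = 0.750
Converged at ψ₂ = 0.750.
  acetone: x = 0.261, y = 0.694
  1-propanol: x = 0.220, y = 0.207
  n-nonane: x = 0.519, y = 0.099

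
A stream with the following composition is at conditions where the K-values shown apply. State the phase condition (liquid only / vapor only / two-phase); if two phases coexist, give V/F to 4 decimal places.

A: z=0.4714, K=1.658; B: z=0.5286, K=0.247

liquid only

ΣzᵢKᵢ = 0.9121; Σzᵢ/Kᵢ = 2.4244.
Since ΣzᵢKᵢ < 1 the mixture is below its bubble point — single liquid phase.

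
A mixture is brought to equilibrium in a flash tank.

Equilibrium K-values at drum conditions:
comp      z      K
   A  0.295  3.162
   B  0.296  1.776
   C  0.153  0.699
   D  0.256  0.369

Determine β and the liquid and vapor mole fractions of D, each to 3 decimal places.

Iterate (Newton) starting at β = 0.58:
  β = 0.580: g = 0.1308, g' = -0.630 → β = 0.788
  β = 0.788: g = -0.0029, g' = -0.684 → β = 0.783
Converged at β = 0.783.
Compositions from xᵢ = zᵢ/(1+β(Kᵢ−1)), yᵢ = Kᵢxᵢ:
  A: x = 0.110, y = 0.346
  B: x = 0.184, y = 0.327
  C: x = 0.200, y = 0.140
  D: x = 0.506, y = 0.187

β = 0.783, x_D = 0.506, y_D = 0.187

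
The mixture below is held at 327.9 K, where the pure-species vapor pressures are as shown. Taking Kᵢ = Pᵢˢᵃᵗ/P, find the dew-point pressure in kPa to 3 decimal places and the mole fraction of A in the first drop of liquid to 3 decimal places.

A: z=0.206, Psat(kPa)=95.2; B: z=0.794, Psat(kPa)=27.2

At the dew point ψ → 1, so Σzᵢ/Kᵢ = 1 with Kᵢ = Pᵢˢᵃᵗ/P ⇒ 1/P = Σzᵢ/Pᵢˢᵃᵗ.
1/P = 0.206/95.2 + 0.794/27.2 = 0.031355 ⇒ P = 31.893 kPa
xᵢ = zᵢP/Pᵢˢᵃᵗ ⇒ x_A = 0.206·31.893/95.2 = 0.069

Pdew = 31.893 kPa, x_A = 0.069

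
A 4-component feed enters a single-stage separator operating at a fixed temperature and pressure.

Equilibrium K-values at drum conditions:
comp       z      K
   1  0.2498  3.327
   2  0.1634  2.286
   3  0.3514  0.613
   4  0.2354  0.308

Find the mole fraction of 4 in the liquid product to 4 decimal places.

x_4 = 0.3493

Material balance + equilibrium reduce to Σ zᵢ(Kᵢ−1)/(1+ψ(Kᵢ−1)) = 0.
Feasibility: ΣzᵢKᵢ = 1.4925, Σzᵢ/Kᵢ = 1.4841 — both > 1, two phases present.
Newton–Raphson from ψ = 0.5:
  ψ = 0.5000: g = -0.02112, g' = -0.7336 → ψ = 0.4712
  ψ = 0.4712: g = 0.00008, g' = -0.7394 → ψ = 0.4713
Converged at ψ = 0.4713.
Compositions from xᵢ = zᵢ/(1+ψ(Kᵢ−1)), yᵢ = Kᵢxᵢ:
  1: x = 0.1191, y = 0.3964
  2: x = 0.1017, y = 0.2326
  3: x = 0.4298, y = 0.2635
  4: x = 0.3493, y = 0.1076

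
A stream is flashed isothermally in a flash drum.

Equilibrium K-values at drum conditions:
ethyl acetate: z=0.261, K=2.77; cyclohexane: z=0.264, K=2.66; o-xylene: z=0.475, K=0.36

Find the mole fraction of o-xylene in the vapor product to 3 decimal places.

Let β = V/F and solve Σ zᵢ(Kᵢ−1)/(1+β(Kᵢ−1)) = 0.
g(0) = ΣzᵢKᵢ − 1 = 0.596 and g(1) = 1 − Σzᵢ/Kᵢ = -0.513, so a root lies in (0, 1).
Newton iteration, β⁰ = 0.52:
  β = 0.520: g = 0.0201, g' = -0.868 → β = 0.543
Converged at β = 0.543.
Compositions from xᵢ = zᵢ/(1+β(Kᵢ−1)), yᵢ = Kᵢxᵢ:
  ethyl acetate: x = 0.133, y = 0.369
  cyclohexane: x = 0.139, y = 0.369
  o-xylene: x = 0.728, y = 0.262

y_o-xylene = 0.262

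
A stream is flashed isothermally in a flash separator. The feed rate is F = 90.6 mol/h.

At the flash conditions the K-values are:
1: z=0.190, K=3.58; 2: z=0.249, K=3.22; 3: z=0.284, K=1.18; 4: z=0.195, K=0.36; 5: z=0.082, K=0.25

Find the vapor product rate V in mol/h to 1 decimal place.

Rachford–Rice: g(V/F) = Σ zᵢ(Kᵢ−1)/(1+V/F(Kᵢ−1)) = 0.
Feasibility: ΣzᵢKᵢ = 1.908, Σzᵢ/Kᵢ = 1.241 — both > 1, two phases present.
Iterate (Newton) starting at V/F = 0.61:
  V/F = 0.610: g = 0.1532, g' = -0.791 → V/F = 0.804
  V/F = 0.804: g = -0.0090, g' = -0.930 → V/F = 0.794
Converged at V/F = 0.794.
Then V = V/F·F = 0.7938·90.6 = 71.9 mol/h and L = F − V = 18.7 mol/h.

V = 71.9 mol/h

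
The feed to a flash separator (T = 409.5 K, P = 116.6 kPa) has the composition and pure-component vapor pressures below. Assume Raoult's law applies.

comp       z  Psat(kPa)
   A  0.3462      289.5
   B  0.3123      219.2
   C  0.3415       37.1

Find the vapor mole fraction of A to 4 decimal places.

Raoult's law: Kᵢ = Pᵢˢᵃᵗ/P = Pᵢˢᵃᵗ/116.6.
  K_A = 289.5/116.6 = 2.482847, K_B = 219.2/116.6 = 1.879931, K_C = 37.1/116.6 = 0.318182
Newton–Raphson from ψ = 0.5:
  ψ = 0.5000: g = 0.13236, g' = -0.7331 → ψ = 0.6805
  ψ = 0.6805: g = -0.00702, g' = -0.8358 → ψ = 0.6721
Converged at ψ = 0.6721.
Compositions from xᵢ = zᵢ/(1+ψ(Kᵢ−1)), yᵢ = Kᵢxᵢ:
  A: x = 0.1734, y = 0.4305
  B: x = 0.1962, y = 0.3689
  C: x = 0.6304, y = 0.2006

y_A = 0.4305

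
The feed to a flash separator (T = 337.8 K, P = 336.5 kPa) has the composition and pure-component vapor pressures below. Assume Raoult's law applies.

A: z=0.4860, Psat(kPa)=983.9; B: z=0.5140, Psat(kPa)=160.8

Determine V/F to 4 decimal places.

Raoult's law: Kᵢ = Pᵢˢᵃᵗ/P = Pᵢˢᵃᵗ/336.5.
  K_A = 983.9/336.5 = 2.923923, K_B = 160.8/336.5 = 0.477860
Material balance + equilibrium reduce to Σ zᵢ(Kᵢ−1)/(1+V/F(Kᵢ−1)) = 0.
Feasibility: ΣzᵢKᵢ = 1.6666, Σzᵢ/Kᵢ = 1.2418 — both > 1, two phases present.
Binary case is linear: z₁(K₁−1)(1+V/F(K₂−1)) + z₂(K₂−1)(1+V/F(K₁−1)) = 0
⇒ V/F = [z₁(K₁−1)+z₂(K₂−1)] / [−(K₁−1)(K₂−1)] = 0.66665/1.00456 = 0.6636

V/F = 0.6636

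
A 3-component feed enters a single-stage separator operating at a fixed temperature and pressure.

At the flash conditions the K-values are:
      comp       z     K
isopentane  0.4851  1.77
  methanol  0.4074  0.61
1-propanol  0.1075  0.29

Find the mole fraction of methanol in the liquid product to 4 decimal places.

Newton–Raphson from β = 0.54:
  β = 0.5400: g = -0.06123, g' = -0.3855 → β = 0.3811
  β = 0.3811: g = -0.00250, g' = -0.3593 → β = 0.3742
Converged at β = 0.3742.
Compositions from xᵢ = zᵢ/(1+β(Kᵢ−1)), yᵢ = Kᵢxᵢ:
  isopentane: x = 0.3766, y = 0.6666
  methanol: x = 0.4770, y = 0.2910
  1-propanol: x = 0.1464, y = 0.0425

x_methanol = 0.4770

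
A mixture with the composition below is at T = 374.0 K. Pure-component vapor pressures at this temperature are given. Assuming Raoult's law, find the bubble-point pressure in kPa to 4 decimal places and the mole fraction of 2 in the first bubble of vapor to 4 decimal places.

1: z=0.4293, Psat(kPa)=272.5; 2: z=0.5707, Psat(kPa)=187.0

Pbub = 223.7052 kPa, y_2 = 0.4771

At the bubble point ψ → 0, so ΣzᵢKᵢ = 1 with Kᵢ = Pᵢˢᵃᵗ/P ⇒ P = ΣzᵢPᵢˢᵃᵗ.
P = 0.4293·272.5 + 0.5707·187.0 = 223.7052 kPa
yᵢ = zᵢPᵢˢᵃᵗ/P ⇒ y_2 = 0.5707·187.0/223.7052 = 0.4771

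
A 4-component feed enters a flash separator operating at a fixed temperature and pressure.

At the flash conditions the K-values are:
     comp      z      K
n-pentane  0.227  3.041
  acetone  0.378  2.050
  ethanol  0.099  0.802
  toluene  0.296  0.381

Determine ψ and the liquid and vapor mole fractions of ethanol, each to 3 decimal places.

ψ = 0.808, x_ethanol = 0.118, y_ethanol = 0.095

Newton iteration, ψ⁰ = 0.5:
  ψ = 0.500: g = 0.2025, g' = -0.653 → ψ = 0.810
  ψ = 0.810: g = -0.0016, g' = -0.718 → ψ = 0.808
Converged at ψ = 0.808.
Compositions from xᵢ = zᵢ/(1+ψ(Kᵢ−1)), yᵢ = Kᵢxᵢ:
  n-pentane: x = 0.086, y = 0.261
  acetone: x = 0.205, y = 0.419
  ethanol: x = 0.118, y = 0.095
  toluene: x = 0.592, y = 0.226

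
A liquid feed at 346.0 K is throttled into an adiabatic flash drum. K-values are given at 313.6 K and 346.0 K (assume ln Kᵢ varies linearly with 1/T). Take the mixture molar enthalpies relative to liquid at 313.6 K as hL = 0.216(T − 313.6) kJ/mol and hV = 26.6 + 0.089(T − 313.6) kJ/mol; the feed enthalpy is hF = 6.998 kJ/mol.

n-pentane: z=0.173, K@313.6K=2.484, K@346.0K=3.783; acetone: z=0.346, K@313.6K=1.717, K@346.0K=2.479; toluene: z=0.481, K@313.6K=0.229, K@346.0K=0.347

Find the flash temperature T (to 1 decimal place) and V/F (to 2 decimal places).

Adiabatic flash: solve Rachford–Rice at each trial T, then check hF = ψ·hV(T) + (1−ψ)·hL(T).
  T = 313.6 K: K = (2.484, 1.717, 0.229), RR gives ψ = 0.169, H_out = 4.499 kJ/mol
  T = 346.0 K: K = (3.783, 2.479, 0.347), RR gives ψ = 0.531, H_out = 18.941 kJ/mol
  T = 329.8 K: K = (3.097, 2.082, 0.285), RR gives ψ = 0.374, H_out = 12.683 kJ/mol
  T = 321.7 K: K = (2.781, 1.895, 0.256), RR gives ψ = 0.282, H_out = 8.949 kJ/mol
  T = 317.6 K: K = (2.629, 1.804, 0.242), RR gives ψ = 0.228, H_out = 6.809 kJ/mol
  T = 319.6 K: K = (2.703, 1.848, 0.249), RR gives ψ = 0.255, H_out = 7.878 kJ/mol
  T = 318.6 K: K = (2.665, 1.826, 0.246), RR gives ψ = 0.241, H_out = 7.350 kJ/mol
Linear interpolation between T = 317.6 (H_out = 6.809) and T = 318.6 (H_out = 7.350) on hF = 6.998 gives T ≈ 317.9 K, at which ψ = 0.23.

T = 317.9 K, V/F = 0.23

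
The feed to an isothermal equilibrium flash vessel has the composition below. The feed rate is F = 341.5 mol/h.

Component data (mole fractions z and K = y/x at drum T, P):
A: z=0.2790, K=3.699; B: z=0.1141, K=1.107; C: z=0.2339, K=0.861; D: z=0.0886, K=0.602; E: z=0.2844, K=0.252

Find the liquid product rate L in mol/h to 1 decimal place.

L = 207.4 mol/h

Newton–Raphson from ψ = 0.5:
  ψ = 0.5000: g = -0.08670, g' = -0.8025 → ψ = 0.3920
  ψ = 0.3920: g = 0.00049, g' = -0.8244 → ψ = 0.3926
Converged at ψ = 0.3926.
Then V = ψ·F = 0.3926·341.5 = 134.1 mol/h and L = F − V = 207.4 mol/h.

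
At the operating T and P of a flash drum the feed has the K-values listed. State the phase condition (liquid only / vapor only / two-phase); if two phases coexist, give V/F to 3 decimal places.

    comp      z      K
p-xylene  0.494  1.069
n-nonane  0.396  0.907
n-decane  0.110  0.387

liquid only

ΣzᵢKᵢ = 0.930; Σzᵢ/Kᵢ = 1.183.
Since ΣzᵢKᵢ < 1 the mixture is below its bubble point — single liquid phase.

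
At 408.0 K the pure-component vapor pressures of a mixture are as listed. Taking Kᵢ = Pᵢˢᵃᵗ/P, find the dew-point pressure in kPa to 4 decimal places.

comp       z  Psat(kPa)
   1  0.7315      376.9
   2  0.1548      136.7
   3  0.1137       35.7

At the dew point ψ → 1, so Σzᵢ/Kᵢ = 1 with Kᵢ = Pᵢˢᵃᵗ/P ⇒ 1/P = Σzᵢ/Pᵢˢᵃᵗ.
1/P = 0.7315/376.9 + 0.1548/136.7 + 0.1137/35.7 = 0.0062581 ⇒ P = 159.7926 kPa

Pdew = 159.7926 kPa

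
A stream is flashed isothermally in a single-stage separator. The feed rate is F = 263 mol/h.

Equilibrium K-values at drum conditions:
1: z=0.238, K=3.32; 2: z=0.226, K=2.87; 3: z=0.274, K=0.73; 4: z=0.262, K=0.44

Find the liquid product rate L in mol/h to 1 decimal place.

Newton iteration, ψ⁰ = 0.59:
  ψ = 0.590: g = 0.1269, g' = -0.618 → ψ = 0.795
  ψ = 0.795: g = 0.0053, g' = -0.585 → ψ = 0.804
Converged at ψ = 0.804.
Then V = ψ·F = 0.8043·263 = 211.5 mol/h and L = F − V = 51.5 mol/h.

L = 51.5 mol/h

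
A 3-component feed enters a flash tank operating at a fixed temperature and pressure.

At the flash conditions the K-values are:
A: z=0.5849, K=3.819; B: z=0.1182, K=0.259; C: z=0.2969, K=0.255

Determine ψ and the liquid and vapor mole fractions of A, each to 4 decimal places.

Rachford–Rice: g(ψ) = Σ zᵢ(Kᵢ−1)/(1+ψ(Kᵢ−1)) = 0.
Feasibility: ΣzᵢKᵢ = 2.3401, Σzᵢ/Kᵢ = 1.7738 — both > 1, two phases present.
Iterate (Newton) starting at ψ = 0.5:
  ψ = 0.5000: g = 0.19267, g' = -1.3829 → ψ = 0.6393
  ψ = 0.6393: g = -0.00040, g' = -1.4271 → ψ = 0.6390
Converged at ψ = 0.6390.
Compositions from xᵢ = zᵢ/(1+ψ(Kᵢ−1)), yᵢ = Kᵢxᵢ:
  A: x = 0.2088, y = 0.7973
  B: x = 0.2245, y = 0.0581
  C: x = 0.5667, y = 0.1445

ψ = 0.6390, x_A = 0.2088, y_A = 0.7973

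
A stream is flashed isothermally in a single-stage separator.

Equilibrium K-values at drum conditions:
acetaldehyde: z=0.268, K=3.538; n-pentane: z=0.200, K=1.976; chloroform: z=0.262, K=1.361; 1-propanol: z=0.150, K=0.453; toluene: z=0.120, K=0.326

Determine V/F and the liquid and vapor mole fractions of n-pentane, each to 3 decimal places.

V/F = 0.920, x_n-pentane = 0.105, y_n-pentane = 0.208

Material balance + equilibrium reduce to Σ zᵢ(Kᵢ−1)/(1+V/F(Kᵢ−1)) = 0.
Check two-phase: ΣzᵢKᵢ = 1.807 > 1 and Σzᵢ/Kᵢ = 1.069 > 1, so g(0) = 0.807 > 0 and g(1) = -0.069 < 0.
Newton iteration, V/F⁰ = 0.51:
  V/F = 0.510: g = 0.2696, g' = -0.650 → V/F = 0.925
  V/F = 0.925: g = -0.0040, g' = -0.794 → V/F = 0.920
Converged at V/F = 0.920.
Compositions from xᵢ = zᵢ/(1+V/F(Kᵢ−1)), yᵢ = Kᵢxᵢ:
  acetaldehyde: x = 0.080, y = 0.284
  n-pentane: x = 0.105, y = 0.208
  chloroform: x = 0.197, y = 0.268
  1-propanol: x = 0.302, y = 0.137
  toluene: x = 0.316, y = 0.103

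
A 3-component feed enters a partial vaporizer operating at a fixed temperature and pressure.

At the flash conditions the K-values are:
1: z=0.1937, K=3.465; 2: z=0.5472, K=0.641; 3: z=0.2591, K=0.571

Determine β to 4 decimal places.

β = 0.1804

Rachford–Rice: g(β) = Σ zᵢ(Kᵢ−1)/(1+β(Kᵢ−1)) = 0.
Check two-phase: ΣzᵢKᵢ = 1.1699 > 1 and Σzᵢ/Kᵢ = 1.3633 > 1, so g(0) = 0.1699 > 0 and g(1) = -0.3633 < 0.
Newton–Raphson from β = 0.45:
  β = 0.4500: g = -0.14567, g' = -0.4381 → β = 0.1175
  β = 0.1175: g = 0.04809, g' = -0.8374 → β = 0.1749
  β = 0.1749: g = 0.00384, g' = -0.7106 → β = 0.1803
  β = 0.1803: g = 0.00003, g' = -0.7007 → β = 0.1804
Converged at β = 0.1804.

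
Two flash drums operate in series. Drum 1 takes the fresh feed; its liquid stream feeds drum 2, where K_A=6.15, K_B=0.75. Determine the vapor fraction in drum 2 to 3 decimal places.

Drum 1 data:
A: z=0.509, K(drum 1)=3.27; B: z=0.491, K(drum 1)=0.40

V/F (drum 2) = 0.683

Drum 1:
Newton iteration, ψ₁⁰ = 0.5:
  ψ₁ = 0.500: g = 0.1203, g' = -0.936 → ψ₁ = 0.629
  ψ₁ = 0.629: g = 0.0032, g' = -0.901 → ψ₁ = 0.632
Converged at ψ₁ = 0.632.
Drum-1 compositions:
  A: x = 0.209, y = 0.684
  B: x = 0.791, y = 0.316
Drum-2 feed = drum-1 liquid: z₂ = (0.2091, 0.7909).
Drum 2:
Let ψ₂ = V/F and solve Σ zᵢ(Kᵢ−1)/(1+ψ₂(Kᵢ−1)) = 0.
Check two-phase: ΣzᵢKᵢ = 1.879 > 1 and Σzᵢ/Kᵢ = 1.089 > 1, so g(0) = 0.879 > 0 and g(1) = -0.089 < 0.
Newton iteration, ψ₂⁰ = 0.5:
  ψ₂ = 0.500: g = 0.0752, g' = -0.498 → ψ₂ = 0.651
  ψ₂ = 0.651: g = 0.0112, g' = -0.363 → ψ₂ = 0.682
  ψ₂ = 0.682: g = 0.0003, g' = -0.344 → ψ₂ = 0.683
Converged at ψ₂ = 0.683.
  A: x = 0.046, y = 0.285
  B: x = 0.954, y = 0.715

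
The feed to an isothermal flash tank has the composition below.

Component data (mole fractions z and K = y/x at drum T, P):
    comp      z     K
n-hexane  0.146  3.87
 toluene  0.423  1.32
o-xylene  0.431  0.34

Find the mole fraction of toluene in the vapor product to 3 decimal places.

y_toluene = 0.511

Rachford–Rice: g(V/F) = Σ zᵢ(Kᵢ−1)/(1+V/F(Kᵢ−1)) = 0.
g(0) = ΣzᵢKᵢ − 1 = 0.270 and g(1) = 1 − Σzᵢ/Kᵢ = -0.626, so a root lies in (0, 1).
Iterate (Newton) starting at V/F = 0.58:
  V/F = 0.580: g = -0.1895, g' = -0.693 → V/F = 0.307
  V/F = 0.307: g = -0.0105, g' = -0.671 → V/F = 0.291
Converged at V/F = 0.291.
Compositions from xᵢ = zᵢ/(1+V/F(Kᵢ−1)), yᵢ = Kᵢxᵢ:
  n-hexane: x = 0.080, y = 0.308
  toluene: x = 0.387, y = 0.511
  o-xylene: x = 0.534, y = 0.181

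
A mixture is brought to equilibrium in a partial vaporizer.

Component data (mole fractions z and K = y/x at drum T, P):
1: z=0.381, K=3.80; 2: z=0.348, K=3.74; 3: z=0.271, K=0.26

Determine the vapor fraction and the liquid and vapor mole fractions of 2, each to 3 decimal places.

Iterate (Newton) starting at ψ = 0.59:
  ψ = 0.590: g = 0.4107, g' = -1.274 → ψ = 0.912
  ψ = 0.912: g = -0.0449, g' = -1.856 → ψ = 0.888
  ψ = 0.888: g = -0.0016, g' = -1.731 → ψ = 0.887
Converged at ψ = 0.887.
Compositions from xᵢ = zᵢ/(1+ψ(Kᵢ−1)), yᵢ = Kᵢxᵢ:
  1: x = 0.109, y = 0.415
  2: x = 0.101, y = 0.379
  3: x = 0.789, y = 0.205

ψ = 0.887, x_2 = 0.101, y_2 = 0.379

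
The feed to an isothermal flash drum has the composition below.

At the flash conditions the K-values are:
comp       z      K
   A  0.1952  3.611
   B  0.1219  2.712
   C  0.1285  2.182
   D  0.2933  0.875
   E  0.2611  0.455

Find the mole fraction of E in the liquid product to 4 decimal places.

x_E = 0.4993

Rachford–Rice: g(V/F) = Σ zᵢ(Kᵢ−1)/(1+V/F(Kᵢ−1)) = 0.
Feasibility: ΣzᵢKᵢ = 1.6913, Σzᵢ/Kᵢ = 1.0669 — both > 1, two phases present.
Newton–Raphson from V/F = 0.41:
  V/F = 0.4100: g = 0.24920, g' = -0.6489 → V/F = 0.7940
  V/F = 0.7940: g = 0.04109, g' = -0.4995 → V/F = 0.8763
  V/F = 0.8763: g = -0.00046, g' = -0.5135 → V/F = 0.8754
Converged at V/F = 0.8754.
Compositions from xᵢ = zᵢ/(1+V/F(Kᵢ−1)), yᵢ = Kᵢxᵢ:
  A: x = 0.0594, y = 0.2145
  B: x = 0.0488, y = 0.1323
  C: x = 0.0632, y = 0.1378
  D: x = 0.3293, y = 0.2882
  E: x = 0.4993, y = 0.2272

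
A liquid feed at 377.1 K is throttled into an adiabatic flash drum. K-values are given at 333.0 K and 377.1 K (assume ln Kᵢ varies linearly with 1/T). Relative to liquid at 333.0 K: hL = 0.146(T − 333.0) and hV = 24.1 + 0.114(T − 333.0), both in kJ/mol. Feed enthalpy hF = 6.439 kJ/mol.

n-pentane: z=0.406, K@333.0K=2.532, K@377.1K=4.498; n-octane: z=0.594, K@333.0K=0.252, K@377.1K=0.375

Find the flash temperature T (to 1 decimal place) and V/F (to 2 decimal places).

Adiabatic flash: solve Rachford–Rice at each trial T, then check hF = ψ·hV(T) + (1−ψ)·hL(T).
  T = 333.0 K: K = (2.532, 0.252), RR gives ψ = 0.155, H_out = 3.737 kJ/mol
  T = 377.1 K: K = (4.498, 0.375), RR gives ψ = 0.480, H_out = 17.324 kJ/mol
  T = 355.1 K: K = (3.438, 0.311), RR gives ψ = 0.346, H_out = 11.318 kJ/mol
  T = 344.1 K: K = (2.967, 0.281), RR gives ψ = 0.263, H_out = 7.861 kJ/mol
  T = 338.6 K: K = (2.746, 0.267), RR gives ψ = 0.213, H_out = 5.923 kJ/mol
  T = 341.4 K: K = (2.857, 0.274), RR gives ψ = 0.239, H_out = 6.932 kJ/mol
  T = 340.0 K: K = (2.802, 0.270), RR gives ψ = 0.227, H_out = 6.434 kJ/mol
Linear interpolation between T = 340.0 (H_out = 6.434) and T = 341.4 (H_out = 6.932) on hF = 6.439 gives T ≈ 340.0 K, at which ψ = 0.23.

T = 340.0 K, V/F = 0.23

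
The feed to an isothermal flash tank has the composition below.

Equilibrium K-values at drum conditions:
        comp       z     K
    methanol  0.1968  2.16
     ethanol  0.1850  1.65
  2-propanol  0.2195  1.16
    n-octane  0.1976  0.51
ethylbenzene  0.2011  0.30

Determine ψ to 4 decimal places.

Let ψ = V/F and solve Σ zᵢ(Kᵢ−1)/(1+ψ(Kᵢ−1)) = 0.
Feasibility: ΣzᵢKᵢ = 1.1461, Σzᵢ/Kᵢ = 1.4502 — both > 1, two phases present.
Iterate (Newton) starting at ψ = 0.5:
  ψ = 0.5000: g = -0.07705, g' = -0.4719 → ψ = 0.3367
  ψ = 0.3367: g = -0.00399, g' = -0.4313 → ψ = 0.3275
Converged at ψ = 0.3275.

ψ = 0.3275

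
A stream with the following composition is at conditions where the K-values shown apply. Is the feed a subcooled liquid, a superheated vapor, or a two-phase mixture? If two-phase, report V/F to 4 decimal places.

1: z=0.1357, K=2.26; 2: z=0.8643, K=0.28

subcooled liquid

ΣzᵢKᵢ = 0.5487; Σzᵢ/Kᵢ = 3.1468.
Since ΣzᵢKᵢ < 1 the mixture is below its bubble point — single liquid phase.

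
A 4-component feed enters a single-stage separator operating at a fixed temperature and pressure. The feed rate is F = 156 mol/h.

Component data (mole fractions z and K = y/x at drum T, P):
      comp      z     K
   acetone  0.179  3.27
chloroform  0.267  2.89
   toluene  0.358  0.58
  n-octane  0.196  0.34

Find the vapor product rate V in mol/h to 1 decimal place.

Material balance + equilibrium reduce to Σ zᵢ(Kᵢ−1)/(1+V/F(Kᵢ−1)) = 0.
Feasibility: ΣzᵢKᵢ = 1.631, Σzᵢ/Kᵢ = 1.341 — both > 1, two phases present.
Newton iteration, V/F⁰ = 0.42:
  V/F = 0.420: g = 0.1278, g' = -0.795 → V/F = 0.581
  V/F = 0.581: g = 0.0072, g' = -0.723 → V/F = 0.591
Converged at V/F = 0.591.
Then V = V/F·F = 0.5907·156 = 92.2 mol/h and L = F − V = 63.8 mol/h.

V = 92.2 mol/h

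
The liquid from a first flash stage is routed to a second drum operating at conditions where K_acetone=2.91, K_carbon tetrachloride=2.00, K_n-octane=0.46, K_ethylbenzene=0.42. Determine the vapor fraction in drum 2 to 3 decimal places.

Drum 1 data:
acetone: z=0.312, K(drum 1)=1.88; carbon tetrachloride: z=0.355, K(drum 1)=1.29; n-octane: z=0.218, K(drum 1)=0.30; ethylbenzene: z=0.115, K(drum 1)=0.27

Drum 1:
Let ψ₁ = V/F and solve Σ zᵢ(Kᵢ−1)/(1+ψ₁(Kᵢ−1)) = 0.
Check two-phase: ΣzᵢKᵢ = 1.141 > 1 and Σzᵢ/Kᵢ = 1.594 > 1, so g(0) = 0.141 > 0 and g(1) = -0.594 < 0.
Iterate (Newton) starting at ψ₁ = 0.67:
  ψ₁ = 0.670: g = -0.1928, g' = -0.730 → ψ₁ = 0.406
  ψ₁ = 0.406: g = -0.0381, g' = -0.487 → ψ₁ = 0.328
  ψ₁ = 0.328: g = -0.0013, g' = -0.456 → ψ₁ = 0.325
Converged at ψ₁ = 0.325.
Drum-1 compositions:
  acetone: x = 0.243, y = 0.456
  carbon tetrachloride: x = 0.324, y = 0.419
  n-octane: x = 0.282, y = 0.085
  ethylbenzene: x = 0.151, y = 0.041
Drum-2 feed = drum-1 liquid: z₂ = (0.2426, 0.3244, 0.2822, 0.1508).
Drum 2:
Let ψ₂ = V/F and solve Σ zᵢ(Kᵢ−1)/(1+ψ₂(Kᵢ−1)) = 0.
Feasibility: ΣzᵢKᵢ = 1.548, Σzᵢ/Kᵢ = 1.218 — both > 1, two phases present.
Iterate (Newton) starting at ψ₂ = 0.5:
  ψ₂ = 0.500: g = 0.1214, g' = -0.631 → ψ₂ = 0.692
  ψ₂ = 0.692: g = 0.0017, g' = -0.629 → ψ₂ = 0.695
Converged at ψ₂ = 0.695.
  acetone: x = 0.104, y = 0.303
  carbon tetrachloride: x = 0.191, y = 0.383
  n-octane: x = 0.452, y = 0.208
  ethylbenzene: x = 0.253, y = 0.106

V/F (drum 2) = 0.695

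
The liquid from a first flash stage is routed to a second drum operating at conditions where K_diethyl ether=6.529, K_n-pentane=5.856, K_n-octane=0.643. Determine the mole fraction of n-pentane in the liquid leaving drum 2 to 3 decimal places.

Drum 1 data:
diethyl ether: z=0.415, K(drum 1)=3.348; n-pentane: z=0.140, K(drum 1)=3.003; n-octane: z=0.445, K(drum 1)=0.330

x_n-pentane (drum 2) = 0.018

Drum 1:
Material balance + equilibrium reduce to Σ zᵢ(Kᵢ−1)/(1+ψ₁(Kᵢ−1)) = 0.
Check two-phase: ΣzᵢKᵢ = 1.957 > 1 and Σzᵢ/Kᵢ = 1.519 > 1, so g(0) = 0.957 > 0 and g(1) = -0.519 < 0.
Newton iteration, ψ₁⁰ = 0.38:
  ψ₁ = 0.380: g = 0.2742, g' = -1.180 → ψ₁ = 0.612
  ψ₁ = 0.612: g = 0.0200, g' = -1.073 → ψ₁ = 0.631
Converged at ψ₁ = 0.631.
Drum-1 compositions:
  diethyl ether: x = 0.167, y = 0.560
  n-pentane: x = 0.062, y = 0.186
  n-octane: x = 0.771, y = 0.254
Drum-2 feed = drum-1 liquid: z₂ = (0.1672, 0.0618, 0.7709).
Drum 2:
Newton iteration, ψ₂⁰ = 0.43:
  ψ₂ = 0.430: g = 0.0459, g' = -0.738 → ψ₂ = 0.492
  ψ₂ = 0.492: g = 0.0032, g' = -0.641 → ψ₂ = 0.497
Converged at ψ₂ = 0.497.
  diethyl ether: x = 0.045, y = 0.291
  n-pentane: x = 0.018, y = 0.106
  n-octane: x = 0.937, y = 0.603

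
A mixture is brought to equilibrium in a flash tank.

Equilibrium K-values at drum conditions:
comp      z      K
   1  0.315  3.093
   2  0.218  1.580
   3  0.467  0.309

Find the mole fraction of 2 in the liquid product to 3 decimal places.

x_2 = 0.175

Let ψ = V/F and solve Σ zᵢ(Kᵢ−1)/(1+ψ(Kᵢ−1)) = 0.
Check two-phase: ΣzᵢKᵢ = 1.463 > 1 and Σzᵢ/Kᵢ = 1.751 > 1, so g(0) = 0.463 > 0 and g(1) = -0.751 < 0.
Iterate (Newton) starting at ψ = 0.5:
  ψ = 0.500: g = -0.0729, g' = -0.894 → ψ = 0.418
Converged at ψ = 0.418.
Compositions from xᵢ = zᵢ/(1+ψ(Kᵢ−1)), yᵢ = Kᵢxᵢ:
  1: x = 0.168, y = 0.520
  2: x = 0.175, y = 0.277
  3: x = 0.656, y = 0.203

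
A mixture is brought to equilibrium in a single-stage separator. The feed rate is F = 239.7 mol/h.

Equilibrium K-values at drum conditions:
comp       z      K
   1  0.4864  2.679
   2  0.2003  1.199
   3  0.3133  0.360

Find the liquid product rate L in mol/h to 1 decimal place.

Iterate (Newton) starting at V/F = 0.5:
  V/F = 0.5000: g = 0.18534, g' = -0.6893 → V/F = 0.7689
  V/F = 0.7689: g = -0.00373, g' = -0.7647 → V/F = 0.7640
Converged at V/F = 0.7640.
Then V = V/F·F = 0.7640·239.7 = 183.1 mol/h and L = F − V = 56.6 mol/h.

L = 56.6 mol/h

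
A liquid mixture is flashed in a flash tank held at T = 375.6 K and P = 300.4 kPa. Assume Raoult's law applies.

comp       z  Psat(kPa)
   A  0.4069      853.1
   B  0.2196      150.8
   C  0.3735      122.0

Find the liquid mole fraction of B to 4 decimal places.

Raoult's law: Kᵢ = Pᵢˢᵃᵗ/P = Pᵢˢᵃᵗ/300.4.
  K_A = 853.1/300.4 = 2.839880, K_B = 150.8/300.4 = 0.501997, K_C = 122.0/300.4 = 0.406125
Material balance + equilibrium reduce to Σ zᵢ(Kᵢ−1)/(1+V/F(Kᵢ−1)) = 0.
Check two-phase: ΣzᵢKᵢ = 1.4175 > 1 and Σzᵢ/Kᵢ = 1.5004 > 1, so g(0) = 0.4175 > 0 and g(1) = -0.5004 < 0.
Iterate (Newton) starting at V/F = 0.5:
  V/F = 0.5000: g = -0.07118, g' = -0.7367 → V/F = 0.4034
  V/F = 0.4034: g = 0.00118, g' = -0.7669 → V/F = 0.4049
Converged at V/F = 0.4049.
Compositions from xᵢ = zᵢ/(1+V/F(Kᵢ−1)), yᵢ = Kᵢxᵢ:
  A: x = 0.2332, y = 0.6622
  B: x = 0.2751, y = 0.1381
  C: x = 0.4918, y = 0.1997

x_B = 0.2751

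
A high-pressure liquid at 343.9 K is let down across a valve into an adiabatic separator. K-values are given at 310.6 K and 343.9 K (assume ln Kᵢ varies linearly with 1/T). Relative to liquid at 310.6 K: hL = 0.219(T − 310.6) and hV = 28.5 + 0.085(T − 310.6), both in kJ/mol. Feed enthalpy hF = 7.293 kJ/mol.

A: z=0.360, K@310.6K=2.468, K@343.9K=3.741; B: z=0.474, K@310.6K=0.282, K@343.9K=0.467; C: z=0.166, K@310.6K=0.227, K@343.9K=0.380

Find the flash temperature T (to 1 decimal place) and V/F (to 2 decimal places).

Adiabatic flash: solve Rachford–Rice at each trial T, then check hF = ψ·hV(T) + (1−ψ)·hL(T).
  T = 310.6 K: K = (2.468, 0.282, 0.227), RR gives ψ = 0.056, H_out = 1.586 kJ/mol
  T = 343.9 K: K = (3.741, 0.467, 0.380), RR gives ψ = 0.414, H_out = 17.234 kJ/mol
  T = 327.2 K: K = (3.069, 0.367, 0.297), RR gives ψ = 0.244, H_out = 10.035 kJ/mol
  T = 318.9 K: K = (2.760, 0.323, 0.261), RR gives ψ = 0.156, H_out = 6.079 kJ/mol
  T = 323.0 K: K = (2.910, 0.344, 0.278), RR gives ψ = 0.200, H_out = 8.084 kJ/mol
  T = 320.9 K: K = (2.833, 0.333, 0.269), RR gives ψ = 0.178, H_out = 7.071 kJ/mol
Linear interpolation between T = 320.9 (H_out = 7.071) and T = 323.0 (H_out = 8.084) on hF = 7.293 gives T ≈ 321.4 K, at which ψ = 0.18.

T = 321.4 K, V/F = 0.18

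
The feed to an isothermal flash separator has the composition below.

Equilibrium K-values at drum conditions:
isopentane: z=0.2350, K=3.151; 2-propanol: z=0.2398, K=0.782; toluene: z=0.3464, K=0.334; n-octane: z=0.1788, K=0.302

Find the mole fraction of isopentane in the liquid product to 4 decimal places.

x_isopentane = 0.1997

Let ψ = V/F and solve Σ zᵢ(Kᵢ−1)/(1+ψ(Kᵢ−1)) = 0.
Feasibility: ΣzᵢKᵢ = 1.0977, Σzᵢ/Kᵢ = 2.0104 — both > 1, two phases present.
Iterate (Newton) starting at ψ = 0.5:
  ψ = 0.5000: g = -0.35271, g' = -0.8177 → ψ = 0.0686
  ψ = 0.0686: g = 0.01455, g' = -1.1021 → ψ = 0.0818
  ψ = 0.0818: g = 0.00023, g' = -1.0678 → ψ = 0.0821
Converged at ψ = 0.0821.
Compositions from xᵢ = zᵢ/(1+ψ(Kᵢ−1)), yᵢ = Kᵢxᵢ:
  isopentane: x = 0.1997, y = 0.6294
  2-propanol: x = 0.2442, y = 0.1909
  toluene: x = 0.3664, y = 0.1224
  n-octane: x = 0.1897, y = 0.0573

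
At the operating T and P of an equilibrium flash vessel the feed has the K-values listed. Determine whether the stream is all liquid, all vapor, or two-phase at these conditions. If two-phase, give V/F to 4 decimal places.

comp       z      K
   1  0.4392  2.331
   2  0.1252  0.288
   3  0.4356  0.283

two-phase, V/F = 0.1922

ΣzᵢKᵢ = 1.1831; Σzᵢ/Kᵢ = 2.1624.
Both exceed 1, so a two-phase solution exists.
Let ψ = V/F and solve Σ zᵢ(Kᵢ−1)/(1+ψ(Kᵢ−1)) = 0.
Newton–Raphson from ψ = 0.5:
  ψ = 0.5000: g = -0.27430, g' = -0.9777 → ψ = 0.2194
  ψ = 0.2194: g = -0.02387, g' = -0.8706 → ψ = 0.1920
  ψ = 0.1920: g = 0.00012, g' = -0.8799 → ψ = 0.1922
Converged at ψ = 0.1922.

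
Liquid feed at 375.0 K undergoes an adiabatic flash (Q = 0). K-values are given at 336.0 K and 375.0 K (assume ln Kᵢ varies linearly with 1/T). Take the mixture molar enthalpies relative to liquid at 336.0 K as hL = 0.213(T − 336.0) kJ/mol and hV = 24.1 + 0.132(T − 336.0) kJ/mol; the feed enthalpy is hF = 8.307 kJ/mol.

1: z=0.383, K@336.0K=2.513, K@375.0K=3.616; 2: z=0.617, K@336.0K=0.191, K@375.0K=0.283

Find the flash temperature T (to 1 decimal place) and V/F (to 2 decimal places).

T = 354.5 K, V/F = 0.19

Adiabatic flash: solve Rachford–Rice at each trial T, then check hF = ψ·hV(T) + (1−ψ)·hL(T).
  T = 336.0 K: K = (2.513, 0.191), RR gives ψ = 0.066, H_out = 1.582 kJ/mol
  T = 375.0 K: K = (3.616, 0.283), RR gives ψ = 0.298, H_out = 14.554 kJ/mol
  T = 355.5 K: K = (3.045, 0.235), RR gives ψ = 0.199, H_out = 8.633 kJ/mol
  T = 345.8 K: K = (2.775, 0.213), RR gives ψ = 0.139, H_out = 5.322 kJ/mol
  T = 350.6 K: K = (2.907, 0.224), RR gives ψ = 0.170, H_out = 7.000 kJ/mol
  T = 353.1 K: K = (2.977, 0.229), RR gives ψ = 0.185, H_out = 7.843 kJ/mol
Linear interpolation between T = 353.1 (H_out = 7.843) and T = 355.5 (H_out = 8.633) on hF = 8.307 gives T ≈ 354.5 K, at which ψ = 0.19.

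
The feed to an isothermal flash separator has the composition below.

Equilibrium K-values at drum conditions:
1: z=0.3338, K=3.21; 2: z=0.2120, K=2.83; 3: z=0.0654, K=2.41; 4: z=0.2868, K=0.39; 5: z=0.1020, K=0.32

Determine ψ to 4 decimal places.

ψ = 0.7729

Material balance + equilibrium reduce to Σ zᵢ(Kᵢ−1)/(1+ψ(Kᵢ−1)) = 0.
g(0) = ΣzᵢKᵢ − 1 = 0.9736 and g(1) = 1 − Σzᵢ/Kᵢ = -0.2602, so a root lies in (0, 1).
Newton iteration, ψ⁰ = 0.66:
  ψ = 0.6600: g = 0.10485, g' = -0.9045 → ψ = 0.7759
  ψ = 0.7759: g = -0.00291, g' = -0.9682 → ψ = 0.7729
Converged at ψ = 0.7729.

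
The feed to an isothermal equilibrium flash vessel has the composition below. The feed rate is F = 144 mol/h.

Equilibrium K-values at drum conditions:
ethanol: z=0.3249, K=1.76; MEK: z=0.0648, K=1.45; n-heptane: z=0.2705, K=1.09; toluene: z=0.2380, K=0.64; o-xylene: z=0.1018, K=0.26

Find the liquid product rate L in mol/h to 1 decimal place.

Let ψ = V/F and solve Σ zᵢ(Kᵢ−1)/(1+ψ(Kᵢ−1)) = 0.
Check two-phase: ΣzᵢKᵢ = 1.1394 > 1 and Σzᵢ/Kᵢ = 1.2409 > 1, so g(0) = 0.1394 > 0 and g(1) = -0.2409 < 0.
Newton–Raphson from ψ = 0.65:
  ψ = 0.6500: g = -0.04616, g' = -0.3534 → ψ = 0.5194
  ψ = 0.5194: g = -0.00381, g' = -0.3008 → ψ = 0.5067
  ψ = 0.5067: g = -0.00002, g' = -0.2974 → ψ = 0.5066
Converged at ψ = 0.5066.
Then V = ψ·F = 0.5066·144 = 73.0 mol/h and L = F − V = 71.0 mol/h.

L = 71.0 mol/h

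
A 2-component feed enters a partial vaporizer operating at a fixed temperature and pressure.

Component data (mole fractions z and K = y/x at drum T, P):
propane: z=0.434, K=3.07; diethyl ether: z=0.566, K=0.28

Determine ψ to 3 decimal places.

ψ = 0.329

Material balance + equilibrium reduce to Σ zᵢ(Kᵢ−1)/(1+ψ(Kᵢ−1)) = 0.
Check two-phase: ΣzᵢKᵢ = 1.491 > 1 and Σzᵢ/Kᵢ = 2.163 > 1, so g(0) = 0.491 > 0 and g(1) = -1.163 < 0.
Binary case is linear: z₁(K₁−1)(1+ψ(K₂−1)) + z₂(K₂−1)(1+ψ(K₁−1)) = 0
⇒ ψ = [z₁(K₁−1)+z₂(K₂−1)] / [−(K₁−1)(K₂−1)] = 0.4909/1.4904 = 0.329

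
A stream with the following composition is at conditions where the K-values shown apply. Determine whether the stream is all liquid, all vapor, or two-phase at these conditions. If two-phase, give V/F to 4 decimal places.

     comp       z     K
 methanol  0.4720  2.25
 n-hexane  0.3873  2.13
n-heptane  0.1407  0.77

ΣzᵢKᵢ = 1.9953; Σzᵢ/Kᵢ = 0.5743.
Since Σzᵢ/Kᵢ < 1 the mixture is above its dew point — single vapor phase.

all vapor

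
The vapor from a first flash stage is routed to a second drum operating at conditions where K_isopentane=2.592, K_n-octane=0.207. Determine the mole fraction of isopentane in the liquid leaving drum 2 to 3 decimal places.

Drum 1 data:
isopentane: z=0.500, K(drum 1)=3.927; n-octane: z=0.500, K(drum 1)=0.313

Drum 1:
Newton iteration, ψ₁⁰ = 0.5:
  ψ₁ = 0.500: g = 0.0708, g' = -1.253 → ψ₁ = 0.557
Converged at ψ₁ = 0.557.
Drum-1 compositions:
  isopentane: x = 0.190, y = 0.746
  n-octane: x = 0.810, y = 0.254
Drum-2 feed = drum-1 vapor: z₂ = (0.7465, 0.2535).
Drum 2:
Binary case is linear: z₁(K₁−1)(1+ψ₂(K₂−1)) + z₂(K₂−1)(1+ψ₂(K₁−1)) = 0
⇒ ψ₂ = [z₁(K₁−1)+z₂(K₂−1)] / [−(K₁−1)(K₂−1)] = 0.9874/1.2625 = 0.782
  isopentane: x = 0.332, y = 0.862
  n-octane: x = 0.668, y = 0.138

x_isopentane (drum 2) = 0.332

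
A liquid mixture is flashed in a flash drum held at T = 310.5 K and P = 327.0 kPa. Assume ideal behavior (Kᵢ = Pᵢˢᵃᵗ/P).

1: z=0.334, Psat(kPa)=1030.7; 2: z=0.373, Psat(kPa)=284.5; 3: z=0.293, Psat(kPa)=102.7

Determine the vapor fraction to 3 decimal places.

ψ = 0.483

Raoult's law: Kᵢ = Pᵢˢᵃᵗ/P = Pᵢˢᵃᵗ/327.0.
  K_1 = 1030.7/327.0 = 3.15199, K_2 = 284.5/327.0 = 0.87003, K_3 = 102.7/327.0 = 0.31407
Newton–Raphson from ψ = 0.5:
  ψ = 0.500: g = -0.0115, g' = -0.685 → ψ = 0.483
Converged at ψ = 0.483.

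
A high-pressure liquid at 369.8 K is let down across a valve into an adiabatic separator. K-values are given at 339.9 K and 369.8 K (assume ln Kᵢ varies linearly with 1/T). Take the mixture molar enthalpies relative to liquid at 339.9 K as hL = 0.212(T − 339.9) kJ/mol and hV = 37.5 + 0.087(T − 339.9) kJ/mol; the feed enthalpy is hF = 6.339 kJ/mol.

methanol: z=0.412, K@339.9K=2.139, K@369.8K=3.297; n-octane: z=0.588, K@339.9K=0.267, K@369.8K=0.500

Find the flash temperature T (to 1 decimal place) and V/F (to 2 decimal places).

Adiabatic flash: solve Rachford–Rice at each trial T, then check hF = ψ·hV(T) + (1−ψ)·hL(T).
  T = 339.9 K: K = (2.139, 0.267), RR gives ψ = 0.046, H_out = 1.719 kJ/mol
  T = 369.8 K: K = (3.297, 0.500), RR gives ψ = 0.568, H_out = 25.516 kJ/mol
  T = 354.9 K: K = (2.682, 0.371), RR gives ψ = 0.305, H_out = 14.046 kJ/mol
  T = 347.4 K: K = (2.401, 0.316), RR gives ψ = 0.182, H_out = 8.257 kJ/mol
  T = 343.6 K: K = (2.266, 0.290), RR gives ψ = 0.116, H_out = 5.081 kJ/mol
  T = 345.5 K: K = (2.333, 0.303), RR gives ψ = 0.150, H_out = 6.698 kJ/mol
Linear interpolation between T = 343.6 (H_out = 5.081) and T = 345.5 (H_out = 6.698) on hF = 6.339 gives T ≈ 345.1 K, at which ψ = 0.14.

T = 345.1 K, V/F = 0.14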